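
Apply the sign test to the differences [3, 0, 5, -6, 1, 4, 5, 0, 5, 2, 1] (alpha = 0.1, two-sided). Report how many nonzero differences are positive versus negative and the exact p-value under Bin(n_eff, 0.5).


Step 1: Discard zero differences. Original n = 11; n_eff = number of nonzero differences = 9.
Nonzero differences (with sign): +3, +5, -6, +1, +4, +5, +5, +2, +1
Step 2: Count signs: positive = 8, negative = 1.
Step 3: Under H0: P(positive) = 0.5, so the number of positives S ~ Bin(9, 0.5).
Step 4: Two-sided exact p-value = sum of Bin(9,0.5) probabilities at or below the observed probability = 0.039062.
Step 5: alpha = 0.1. reject H0.

n_eff = 9, pos = 8, neg = 1, p = 0.039062, reject H0.


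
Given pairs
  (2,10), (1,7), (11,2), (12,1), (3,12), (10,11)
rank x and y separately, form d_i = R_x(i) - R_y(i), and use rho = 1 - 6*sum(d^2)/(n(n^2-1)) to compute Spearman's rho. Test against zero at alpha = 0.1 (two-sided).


Step 1: Rank x and y separately (midranks; no ties here).
rank(x): 2->2, 1->1, 11->5, 12->6, 3->3, 10->4
rank(y): 10->4, 7->3, 2->2, 1->1, 12->6, 11->5
Step 2: d_i = R_x(i) - R_y(i); compute d_i^2.
  (2-4)^2=4, (1-3)^2=4, (5-2)^2=9, (6-1)^2=25, (3-6)^2=9, (4-5)^2=1
sum(d^2) = 52.
Step 3: rho = 1 - 6*52 / (6*(6^2 - 1)) = 1 - 312/210 = -0.485714.
Step 4: Under H0, t = rho * sqrt((n-2)/(1-rho^2)) = -1.1113 ~ t(4).
Step 5: Two-sided p-value from the t-distribution with 4 df = 0.328723.
Step 6: alpha = 0.1. fail to reject H0.

rho = -0.4857, p = 0.328723, fail to reject H0 at alpha = 0.1.


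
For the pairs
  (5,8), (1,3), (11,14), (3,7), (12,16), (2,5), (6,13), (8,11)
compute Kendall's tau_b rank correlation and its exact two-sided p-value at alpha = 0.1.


Step 1: Enumerate the 28 unordered pairs (i,j) with i<j and classify each by sign(x_j-x_i) * sign(y_j-y_i).
  (1,2):dx=-4,dy=-5->C; (1,3):dx=+6,dy=+6->C; (1,4):dx=-2,dy=-1->C; (1,5):dx=+7,dy=+8->C
  (1,6):dx=-3,dy=-3->C; (1,7):dx=+1,dy=+5->C; (1,8):dx=+3,dy=+3->C; (2,3):dx=+10,dy=+11->C
  (2,4):dx=+2,dy=+4->C; (2,5):dx=+11,dy=+13->C; (2,6):dx=+1,dy=+2->C; (2,7):dx=+5,dy=+10->C
  (2,8):dx=+7,dy=+8->C; (3,4):dx=-8,dy=-7->C; (3,5):dx=+1,dy=+2->C; (3,6):dx=-9,dy=-9->C
  (3,7):dx=-5,dy=-1->C; (3,8):dx=-3,dy=-3->C; (4,5):dx=+9,dy=+9->C; (4,6):dx=-1,dy=-2->C
  (4,7):dx=+3,dy=+6->C; (4,8):dx=+5,dy=+4->C; (5,6):dx=-10,dy=-11->C; (5,7):dx=-6,dy=-3->C
  (5,8):dx=-4,dy=-5->C; (6,7):dx=+4,dy=+8->C; (6,8):dx=+6,dy=+6->C; (7,8):dx=+2,dy=-2->D
Step 2: C = 27, D = 1, total pairs = 28.
Step 3: tau = (C - D)/(n(n-1)/2) = (27 - 1)/28 = 0.928571.
Step 4: Exact two-sided p-value (enumerate n! = 40320 permutations of y under H0): p = 0.000397.
Step 5: alpha = 0.1. reject H0.

tau_b = 0.9286 (C=27, D=1), p = 0.000397, reject H0.


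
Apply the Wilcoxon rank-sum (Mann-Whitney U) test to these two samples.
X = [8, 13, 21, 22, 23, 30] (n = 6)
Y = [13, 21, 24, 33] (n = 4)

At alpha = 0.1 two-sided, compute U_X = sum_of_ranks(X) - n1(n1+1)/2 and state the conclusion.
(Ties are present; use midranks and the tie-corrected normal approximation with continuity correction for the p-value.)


Step 1: Combine and sort all 10 observations; assign midranks.
sorted (value, group): (8,X), (13,X), (13,Y), (21,X), (21,Y), (22,X), (23,X), (24,Y), (30,X), (33,Y)
ranks: 8->1, 13->2.5, 13->2.5, 21->4.5, 21->4.5, 22->6, 23->7, 24->8, 30->9, 33->10
Step 2: Rank sum for X: R1 = 1 + 2.5 + 4.5 + 6 + 7 + 9 = 30.
Step 3: U_X = R1 - n1(n1+1)/2 = 30 - 6*7/2 = 30 - 21 = 9.
       U_Y = n1*n2 - U_X = 24 - 9 = 15.
Step 4: Ties are present, so use the tie-corrected normal approximation (with continuity correction) for the p-value.
Step 5: p-value = 0.591778; compare to alpha = 0.1. fail to reject H0.

U_X = 9, p = 0.591778, fail to reject H0 at alpha = 0.1.


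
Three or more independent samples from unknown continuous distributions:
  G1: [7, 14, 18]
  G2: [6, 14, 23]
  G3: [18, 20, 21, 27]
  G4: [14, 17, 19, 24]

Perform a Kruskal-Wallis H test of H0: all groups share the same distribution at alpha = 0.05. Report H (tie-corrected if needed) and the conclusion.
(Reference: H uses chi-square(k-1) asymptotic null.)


Step 1: Combine all N = 14 observations and assign midranks.
sorted (value, group, rank): (6,G2,1), (7,G1,2), (14,G1,4), (14,G2,4), (14,G4,4), (17,G4,6), (18,G1,7.5), (18,G3,7.5), (19,G4,9), (20,G3,10), (21,G3,11), (23,G2,12), (24,G4,13), (27,G3,14)
Step 2: Sum ranks within each group.
R_1 = 13.5 (n_1 = 3)
R_2 = 17 (n_2 = 3)
R_3 = 42.5 (n_3 = 4)
R_4 = 32 (n_4 = 4)
Step 3: H = 12/(N(N+1)) * sum(R_i^2/n_i) - 3(N+1)
     = 12/(14*15) * (13.5^2/3 + 17^2/3 + 42.5^2/4 + 32^2/4) - 3*15
     = 0.057143 * 864.646 - 45
     = 4.408333.
Step 4: Ties present; correction factor C = 1 - 30/(14^3 - 14) = 0.989011. Corrected H = 4.408333 / 0.989011 = 4.457315.
Step 5: Under H0, H ~ chi^2(3); p-value = 0.216129.
Step 6: alpha = 0.05. fail to reject H0.

H = 4.4573, df = 3, p = 0.216129, fail to reject H0.


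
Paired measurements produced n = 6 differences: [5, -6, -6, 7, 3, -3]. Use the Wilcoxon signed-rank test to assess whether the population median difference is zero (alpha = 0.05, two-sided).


Step 1: Drop any zero differences (none here) and take |d_i|.
|d| = [5, 6, 6, 7, 3, 3]
Step 2: Midrank |d_i| (ties get averaged ranks).
ranks: |5|->3, |6|->4.5, |6|->4.5, |7|->6, |3|->1.5, |3|->1.5
Step 3: Attach original signs; sum ranks with positive sign and with negative sign.
W+ = 3 + 6 + 1.5 = 10.5
W- = 4.5 + 4.5 + 1.5 = 10.5
(Check: W+ + W- = 21 should equal n(n+1)/2 = 21.)
Step 4: Test statistic W = min(W+, W-) = 10.5.
Step 5: Ties in |d|, so use the tie-corrected normal approximation.
        E[W] = n(n+1)/4 = 6*7/4 = 10.5.
        Tie groups: |d|=3 (t=2), |d|=6 (t=2); sum(t^3 - t) = 12.
        Var[W] = n(n+1)(2n+1)/24 - sum(t^3-t)/48 = 546/24 - 12/48 = 22.5.
        z = (W - E[W]) / sqrt(Var[W]) = (10.5 - 10.5) / 4.7434 = 0.0000.
        Two-sided p = 2*Phi(z) = 1.000000.
Step 6: alpha = 0.05. fail to reject H0.

W+ = 10.5, W- = 10.5, W = min = 10.5, p = 1.000000, fail to reject H0.


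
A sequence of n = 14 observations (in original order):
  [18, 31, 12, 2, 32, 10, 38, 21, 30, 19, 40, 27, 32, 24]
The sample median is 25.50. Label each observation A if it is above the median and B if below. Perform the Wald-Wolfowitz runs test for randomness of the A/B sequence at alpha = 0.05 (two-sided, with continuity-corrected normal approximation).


Step 1: Compute median = 25.50; label A = above, B = below.
Labels in order: BABBABABABAAAB  (n_A = 7, n_B = 7)
Step 2: Count runs R = 11.
Step 3: Under H0 (random ordering), E[R] = 2*n_A*n_B/(n_A+n_B) + 1 = 2*7*7/14 + 1 = 8.0000.
        Var[R] = 2*n_A*n_B*(2*n_A*n_B - n_A - n_B) / ((n_A+n_B)^2 * (n_A+n_B-1)) = 8232/2548 = 3.2308.
        SD[R] = 1.7974.
Step 4: Continuity-corrected z = (R - 0.5 - E[R]) / SD[R] = (11 - 0.5 - 8.0000) / 1.7974 = 1.3909.
Step 5: Two-sided p-value via normal approximation = 2*(1 - Phi(|z|)) = 0.164264.
Step 6: alpha = 0.05. fail to reject H0.

R = 11, z = 1.3909, p = 0.164264, fail to reject H0.


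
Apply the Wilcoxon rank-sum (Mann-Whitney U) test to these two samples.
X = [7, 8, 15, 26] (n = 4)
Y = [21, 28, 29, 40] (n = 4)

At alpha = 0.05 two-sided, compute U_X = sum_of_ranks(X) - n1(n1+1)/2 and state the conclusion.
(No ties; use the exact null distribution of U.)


Step 1: Combine and sort all 8 observations; assign midranks.
sorted (value, group): (7,X), (8,X), (15,X), (21,Y), (26,X), (28,Y), (29,Y), (40,Y)
ranks: 7->1, 8->2, 15->3, 21->4, 26->5, 28->6, 29->7, 40->8
Step 2: Rank sum for X: R1 = 1 + 2 + 3 + 5 = 11.
Step 3: U_X = R1 - n1(n1+1)/2 = 11 - 4*5/2 = 11 - 10 = 1.
       U_Y = n1*n2 - U_X = 16 - 1 = 15.
Step 4: No ties, so the exact null distribution of U (based on enumerating the C(8,4) = 70 equally likely rank assignments) gives the two-sided p-value.
Step 5: p-value = 0.057143; compare to alpha = 0.05. fail to reject H0.

U_X = 1, p = 0.057143, fail to reject H0 at alpha = 0.05.


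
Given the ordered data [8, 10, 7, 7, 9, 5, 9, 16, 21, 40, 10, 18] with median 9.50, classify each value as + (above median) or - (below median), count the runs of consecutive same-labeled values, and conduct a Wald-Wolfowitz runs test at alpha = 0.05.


Step 1: Compute median = 9.50; label A = above, B = below.
Labels in order: BABBBBBAAAAA  (n_A = 6, n_B = 6)
Step 2: Count runs R = 4.
Step 3: Under H0 (random ordering), E[R] = 2*n_A*n_B/(n_A+n_B) + 1 = 2*6*6/12 + 1 = 7.0000.
        Var[R] = 2*n_A*n_B*(2*n_A*n_B - n_A - n_B) / ((n_A+n_B)^2 * (n_A+n_B-1)) = 4320/1584 = 2.7273.
        SD[R] = 1.6514.
Step 4: Continuity-corrected z = (R + 0.5 - E[R]) / SD[R] = (4 + 0.5 - 7.0000) / 1.6514 = -1.5138.
Step 5: Two-sided p-value via normal approximation = 2*(1 - Phi(|z|)) = 0.130070.
Step 6: alpha = 0.05. fail to reject H0.

R = 4, z = -1.5138, p = 0.130070, fail to reject H0.


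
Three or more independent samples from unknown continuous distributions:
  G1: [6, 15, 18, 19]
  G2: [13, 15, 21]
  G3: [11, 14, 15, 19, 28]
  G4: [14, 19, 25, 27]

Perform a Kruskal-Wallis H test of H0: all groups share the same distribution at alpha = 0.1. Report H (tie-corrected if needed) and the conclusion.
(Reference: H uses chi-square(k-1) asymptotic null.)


Step 1: Combine all N = 16 observations and assign midranks.
sorted (value, group, rank): (6,G1,1), (11,G3,2), (13,G2,3), (14,G3,4.5), (14,G4,4.5), (15,G1,7), (15,G2,7), (15,G3,7), (18,G1,9), (19,G1,11), (19,G3,11), (19,G4,11), (21,G2,13), (25,G4,14), (27,G4,15), (28,G3,16)
Step 2: Sum ranks within each group.
R_1 = 28 (n_1 = 4)
R_2 = 23 (n_2 = 3)
R_3 = 40.5 (n_3 = 5)
R_4 = 44.5 (n_4 = 4)
Step 3: H = 12/(N(N+1)) * sum(R_i^2/n_i) - 3(N+1)
     = 12/(16*17) * (28^2/4 + 23^2/3 + 40.5^2/5 + 44.5^2/4) - 3*17
     = 0.044118 * 1195.45 - 51
     = 1.740257.
Step 4: Ties present; correction factor C = 1 - 54/(16^3 - 16) = 0.986765. Corrected H = 1.740257 / 0.986765 = 1.763599.
Step 5: Under H0, H ~ chi^2(3); p-value = 0.622888.
Step 6: alpha = 0.1. fail to reject H0.

H = 1.7636, df = 3, p = 0.622888, fail to reject H0.


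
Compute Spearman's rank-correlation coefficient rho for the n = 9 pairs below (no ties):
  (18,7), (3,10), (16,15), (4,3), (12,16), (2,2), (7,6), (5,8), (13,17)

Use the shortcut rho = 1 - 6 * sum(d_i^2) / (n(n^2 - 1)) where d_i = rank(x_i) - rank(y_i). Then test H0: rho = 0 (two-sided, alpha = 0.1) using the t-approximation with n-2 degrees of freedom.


Step 1: Rank x and y separately (midranks; no ties here).
rank(x): 18->9, 3->2, 16->8, 4->3, 12->6, 2->1, 7->5, 5->4, 13->7
rank(y): 7->4, 10->6, 15->7, 3->2, 16->8, 2->1, 6->3, 8->5, 17->9
Step 2: d_i = R_x(i) - R_y(i); compute d_i^2.
  (9-4)^2=25, (2-6)^2=16, (8-7)^2=1, (3-2)^2=1, (6-8)^2=4, (1-1)^2=0, (5-3)^2=4, (4-5)^2=1, (7-9)^2=4
sum(d^2) = 56.
Step 3: rho = 1 - 6*56 / (9*(9^2 - 1)) = 1 - 336/720 = 0.533333.
Step 4: Under H0, t = rho * sqrt((n-2)/(1-rho^2)) = 1.6681 ~ t(7).
Step 5: Two-sided p-value from the t-distribution with 7 df = 0.139227.
Step 6: alpha = 0.1. fail to reject H0.

rho = 0.5333, p = 0.139227, fail to reject H0 at alpha = 0.1.


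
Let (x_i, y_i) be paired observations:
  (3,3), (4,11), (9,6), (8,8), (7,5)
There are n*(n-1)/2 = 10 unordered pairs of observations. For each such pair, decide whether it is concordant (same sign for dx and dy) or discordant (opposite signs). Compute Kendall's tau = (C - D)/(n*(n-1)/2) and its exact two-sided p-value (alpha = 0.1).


Step 1: Enumerate the 10 unordered pairs (i,j) with i<j and classify each by sign(x_j-x_i) * sign(y_j-y_i).
  (1,2):dx=+1,dy=+8->C; (1,3):dx=+6,dy=+3->C; (1,4):dx=+5,dy=+5->C; (1,5):dx=+4,dy=+2->C
  (2,3):dx=+5,dy=-5->D; (2,4):dx=+4,dy=-3->D; (2,5):dx=+3,dy=-6->D; (3,4):dx=-1,dy=+2->D
  (3,5):dx=-2,dy=-1->C; (4,5):dx=-1,dy=-3->C
Step 2: C = 6, D = 4, total pairs = 10.
Step 3: tau = (C - D)/(n(n-1)/2) = (6 - 4)/10 = 0.200000.
Step 4: Exact two-sided p-value (enumerate n! = 120 permutations of y under H0): p = 0.816667.
Step 5: alpha = 0.1. fail to reject H0.

tau_b = 0.2000 (C=6, D=4), p = 0.816667, fail to reject H0.


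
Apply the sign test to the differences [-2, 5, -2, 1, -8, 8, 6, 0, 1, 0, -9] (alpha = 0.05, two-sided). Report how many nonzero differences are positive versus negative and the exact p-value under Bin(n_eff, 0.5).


Step 1: Discard zero differences. Original n = 11; n_eff = number of nonzero differences = 9.
Nonzero differences (with sign): -2, +5, -2, +1, -8, +8, +6, +1, -9
Step 2: Count signs: positive = 5, negative = 4.
Step 3: Under H0: P(positive) = 0.5, so the number of positives S ~ Bin(9, 0.5).
Step 4: Two-sided exact p-value = sum of Bin(9,0.5) probabilities at or below the observed probability = 1.000000.
Step 5: alpha = 0.05. fail to reject H0.

n_eff = 9, pos = 5, neg = 4, p = 1.000000, fail to reject H0.


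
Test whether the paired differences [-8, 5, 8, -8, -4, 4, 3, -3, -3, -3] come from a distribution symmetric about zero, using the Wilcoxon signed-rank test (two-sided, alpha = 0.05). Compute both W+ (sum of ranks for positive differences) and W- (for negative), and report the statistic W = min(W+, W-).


Step 1: Drop any zero differences (none here) and take |d_i|.
|d| = [8, 5, 8, 8, 4, 4, 3, 3, 3, 3]
Step 2: Midrank |d_i| (ties get averaged ranks).
ranks: |8|->9, |5|->7, |8|->9, |8|->9, |4|->5.5, |4|->5.5, |3|->2.5, |3|->2.5, |3|->2.5, |3|->2.5
Step 3: Attach original signs; sum ranks with positive sign and with negative sign.
W+ = 7 + 9 + 5.5 + 2.5 = 24
W- = 9 + 9 + 5.5 + 2.5 + 2.5 + 2.5 = 31
(Check: W+ + W- = 55 should equal n(n+1)/2 = 55.)
Step 4: Test statistic W = min(W+, W-) = 24.
Step 5: Ties in |d|, so use the tie-corrected normal approximation.
        E[W] = n(n+1)/4 = 10*11/4 = 27.5.
        Tie groups: |d|=3 (t=4), |d|=4 (t=2), |d|=8 (t=3); sum(t^3 - t) = 90.
        Var[W] = n(n+1)(2n+1)/24 - sum(t^3-t)/48 = 2310/24 - 90/48 = 94.375.
        z = (W - E[W]) / sqrt(Var[W]) = (24 - 27.5) / 9.7147 = -0.3603.
        Two-sided p = 2*Phi(z) = 0.718638.
Step 6: alpha = 0.05. fail to reject H0.

W+ = 24, W- = 31, W = min = 24, p = 0.718638, fail to reject H0.


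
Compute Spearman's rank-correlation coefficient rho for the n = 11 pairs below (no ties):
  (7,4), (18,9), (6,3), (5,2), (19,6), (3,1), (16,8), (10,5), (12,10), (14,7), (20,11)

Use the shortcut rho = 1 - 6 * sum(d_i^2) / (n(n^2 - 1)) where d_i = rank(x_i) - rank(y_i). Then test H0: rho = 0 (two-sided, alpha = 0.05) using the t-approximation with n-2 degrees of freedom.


Step 1: Rank x and y separately (midranks; no ties here).
rank(x): 7->4, 18->9, 6->3, 5->2, 19->10, 3->1, 16->8, 10->5, 12->6, 14->7, 20->11
rank(y): 4->4, 9->9, 3->3, 2->2, 6->6, 1->1, 8->8, 5->5, 10->10, 7->7, 11->11
Step 2: d_i = R_x(i) - R_y(i); compute d_i^2.
  (4-4)^2=0, (9-9)^2=0, (3-3)^2=0, (2-2)^2=0, (10-6)^2=16, (1-1)^2=0, (8-8)^2=0, (5-5)^2=0, (6-10)^2=16, (7-7)^2=0, (11-11)^2=0
sum(d^2) = 32.
Step 3: rho = 1 - 6*32 / (11*(11^2 - 1)) = 1 - 192/1320 = 0.854545.
Step 4: Under H0, t = rho * sqrt((n-2)/(1-rho^2)) = 4.9360 ~ t(9).
Step 5: Two-sided p-value from the t-distribution with 9 df = 0.000807.
Step 6: alpha = 0.05. reject H0.

rho = 0.8545, p = 0.000807, reject H0 at alpha = 0.05.


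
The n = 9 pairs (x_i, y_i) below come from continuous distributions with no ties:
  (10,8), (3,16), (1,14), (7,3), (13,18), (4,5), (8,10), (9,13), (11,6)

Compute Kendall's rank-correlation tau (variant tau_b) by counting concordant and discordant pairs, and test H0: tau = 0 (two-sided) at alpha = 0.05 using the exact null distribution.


Step 1: Enumerate the 36 unordered pairs (i,j) with i<j and classify each by sign(x_j-x_i) * sign(y_j-y_i).
  (1,2):dx=-7,dy=+8->D; (1,3):dx=-9,dy=+6->D; (1,4):dx=-3,dy=-5->C; (1,5):dx=+3,dy=+10->C
  (1,6):dx=-6,dy=-3->C; (1,7):dx=-2,dy=+2->D; (1,8):dx=-1,dy=+5->D; (1,9):dx=+1,dy=-2->D
  (2,3):dx=-2,dy=-2->C; (2,4):dx=+4,dy=-13->D; (2,5):dx=+10,dy=+2->C; (2,6):dx=+1,dy=-11->D
  (2,7):dx=+5,dy=-6->D; (2,8):dx=+6,dy=-3->D; (2,9):dx=+8,dy=-10->D; (3,4):dx=+6,dy=-11->D
  (3,5):dx=+12,dy=+4->C; (3,6):dx=+3,dy=-9->D; (3,7):dx=+7,dy=-4->D; (3,8):dx=+8,dy=-1->D
  (3,9):dx=+10,dy=-8->D; (4,5):dx=+6,dy=+15->C; (4,6):dx=-3,dy=+2->D; (4,7):dx=+1,dy=+7->C
  (4,8):dx=+2,dy=+10->C; (4,9):dx=+4,dy=+3->C; (5,6):dx=-9,dy=-13->C; (5,7):dx=-5,dy=-8->C
  (5,8):dx=-4,dy=-5->C; (5,9):dx=-2,dy=-12->C; (6,7):dx=+4,dy=+5->C; (6,8):dx=+5,dy=+8->C
  (6,9):dx=+7,dy=+1->C; (7,8):dx=+1,dy=+3->C; (7,9):dx=+3,dy=-4->D; (8,9):dx=+2,dy=-7->D
Step 2: C = 18, D = 18, total pairs = 36.
Step 3: tau = (C - D)/(n(n-1)/2) = (18 - 18)/36 = 0.000000.
Step 4: Exact two-sided p-value (enumerate n! = 362880 permutations of y under H0): p = 1.000000.
Step 5: alpha = 0.05. fail to reject H0.

tau_b = 0.0000 (C=18, D=18), p = 1.000000, fail to reject H0.


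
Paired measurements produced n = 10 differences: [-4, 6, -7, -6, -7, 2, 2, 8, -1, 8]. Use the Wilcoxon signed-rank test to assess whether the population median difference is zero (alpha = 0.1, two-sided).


Step 1: Drop any zero differences (none here) and take |d_i|.
|d| = [4, 6, 7, 6, 7, 2, 2, 8, 1, 8]
Step 2: Midrank |d_i| (ties get averaged ranks).
ranks: |4|->4, |6|->5.5, |7|->7.5, |6|->5.5, |7|->7.5, |2|->2.5, |2|->2.5, |8|->9.5, |1|->1, |8|->9.5
Step 3: Attach original signs; sum ranks with positive sign and with negative sign.
W+ = 5.5 + 2.5 + 2.5 + 9.5 + 9.5 = 29.5
W- = 4 + 7.5 + 5.5 + 7.5 + 1 = 25.5
(Check: W+ + W- = 55 should equal n(n+1)/2 = 55.)
Step 4: Test statistic W = min(W+, W-) = 25.5.
Step 5: Ties in |d|, so use the tie-corrected normal approximation.
        E[W] = n(n+1)/4 = 10*11/4 = 27.5.
        Tie groups: |d|=2 (t=2), |d|=6 (t=2), |d|=7 (t=2), |d|=8 (t=2); sum(t^3 - t) = 24.
        Var[W] = n(n+1)(2n+1)/24 - sum(t^3-t)/48 = 2310/24 - 24/48 = 95.75.
        z = (W - E[W]) / sqrt(Var[W]) = (25.5 - 27.5) / 9.7852 = -0.2044.
        Two-sided p = 2*Phi(z) = 0.838048.
Step 6: alpha = 0.1. fail to reject H0.

W+ = 29.5, W- = 25.5, W = min = 25.5, p = 0.838048, fail to reject H0.


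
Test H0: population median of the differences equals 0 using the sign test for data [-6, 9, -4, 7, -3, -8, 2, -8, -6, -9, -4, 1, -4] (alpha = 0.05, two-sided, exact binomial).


Step 1: Discard zero differences. Original n = 13; n_eff = number of nonzero differences = 13.
Nonzero differences (with sign): -6, +9, -4, +7, -3, -8, +2, -8, -6, -9, -4, +1, -4
Step 2: Count signs: positive = 4, negative = 9.
Step 3: Under H0: P(positive) = 0.5, so the number of positives S ~ Bin(13, 0.5).
Step 4: Two-sided exact p-value = sum of Bin(13,0.5) probabilities at or below the observed probability = 0.266846.
Step 5: alpha = 0.05. fail to reject H0.

n_eff = 13, pos = 4, neg = 9, p = 0.266846, fail to reject H0.


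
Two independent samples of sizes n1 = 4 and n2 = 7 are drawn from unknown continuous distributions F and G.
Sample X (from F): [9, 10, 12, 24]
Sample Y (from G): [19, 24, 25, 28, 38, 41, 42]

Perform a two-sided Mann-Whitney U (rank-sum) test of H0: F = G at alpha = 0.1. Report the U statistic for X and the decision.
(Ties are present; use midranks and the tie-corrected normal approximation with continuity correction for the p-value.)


Step 1: Combine and sort all 11 observations; assign midranks.
sorted (value, group): (9,X), (10,X), (12,X), (19,Y), (24,X), (24,Y), (25,Y), (28,Y), (38,Y), (41,Y), (42,Y)
ranks: 9->1, 10->2, 12->3, 19->4, 24->5.5, 24->5.5, 25->7, 28->8, 38->9, 41->10, 42->11
Step 2: Rank sum for X: R1 = 1 + 2 + 3 + 5.5 = 11.5.
Step 3: U_X = R1 - n1(n1+1)/2 = 11.5 - 4*5/2 = 11.5 - 10 = 1.5.
       U_Y = n1*n2 - U_X = 28 - 1.5 = 26.5.
Step 4: Ties are present, so use the tie-corrected normal approximation (with continuity correction) for the p-value.
Step 5: p-value = 0.023029; compare to alpha = 0.1. reject H0.

U_X = 1.5, p = 0.023029, reject H0 at alpha = 0.1.


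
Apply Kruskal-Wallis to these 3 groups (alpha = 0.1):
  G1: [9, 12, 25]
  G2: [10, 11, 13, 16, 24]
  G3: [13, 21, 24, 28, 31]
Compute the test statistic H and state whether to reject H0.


Step 1: Combine all N = 13 observations and assign midranks.
sorted (value, group, rank): (9,G1,1), (10,G2,2), (11,G2,3), (12,G1,4), (13,G2,5.5), (13,G3,5.5), (16,G2,7), (21,G3,8), (24,G2,9.5), (24,G3,9.5), (25,G1,11), (28,G3,12), (31,G3,13)
Step 2: Sum ranks within each group.
R_1 = 16 (n_1 = 3)
R_2 = 27 (n_2 = 5)
R_3 = 48 (n_3 = 5)
Step 3: H = 12/(N(N+1)) * sum(R_i^2/n_i) - 3(N+1)
     = 12/(13*14) * (16^2/3 + 27^2/5 + 48^2/5) - 3*14
     = 0.065934 * 691.933 - 42
     = 3.621978.
Step 4: Ties present; correction factor C = 1 - 12/(13^3 - 13) = 0.994505. Corrected H = 3.621978 / 0.994505 = 3.641989.
Step 5: Under H0, H ~ chi^2(2); p-value = 0.161865.
Step 6: alpha = 0.1. fail to reject H0.

H = 3.6420, df = 2, p = 0.161865, fail to reject H0.


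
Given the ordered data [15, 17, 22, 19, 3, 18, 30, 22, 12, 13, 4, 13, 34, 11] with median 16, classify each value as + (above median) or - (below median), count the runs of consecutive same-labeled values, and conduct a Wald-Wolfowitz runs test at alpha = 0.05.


Step 1: Compute median = 16; label A = above, B = below.
Labels in order: BAAABAAABBBBAB  (n_A = 7, n_B = 7)
Step 2: Count runs R = 7.
Step 3: Under H0 (random ordering), E[R] = 2*n_A*n_B/(n_A+n_B) + 1 = 2*7*7/14 + 1 = 8.0000.
        Var[R] = 2*n_A*n_B*(2*n_A*n_B - n_A - n_B) / ((n_A+n_B)^2 * (n_A+n_B-1)) = 8232/2548 = 3.2308.
        SD[R] = 1.7974.
Step 4: Continuity-corrected z = (R + 0.5 - E[R]) / SD[R] = (7 + 0.5 - 8.0000) / 1.7974 = -0.2782.
Step 5: Two-sided p-value via normal approximation = 2*(1 - Phi(|z|)) = 0.780879.
Step 6: alpha = 0.05. fail to reject H0.

R = 7, z = -0.2782, p = 0.780879, fail to reject H0.


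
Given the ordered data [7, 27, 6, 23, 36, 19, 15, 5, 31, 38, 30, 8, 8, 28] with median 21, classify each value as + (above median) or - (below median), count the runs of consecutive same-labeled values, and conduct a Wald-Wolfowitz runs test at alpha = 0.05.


Step 1: Compute median = 21; label A = above, B = below.
Labels in order: BABAABBBAAABBA  (n_A = 7, n_B = 7)
Step 2: Count runs R = 8.
Step 3: Under H0 (random ordering), E[R] = 2*n_A*n_B/(n_A+n_B) + 1 = 2*7*7/14 + 1 = 8.0000.
        Var[R] = 2*n_A*n_B*(2*n_A*n_B - n_A - n_B) / ((n_A+n_B)^2 * (n_A+n_B-1)) = 8232/2548 = 3.2308.
        SD[R] = 1.7974.
Step 4: R = E[R], so z = 0 with no continuity correction.
Step 5: Two-sided p-value via normal approximation = 2*(1 - Phi(|z|)) = 1.000000.
Step 6: alpha = 0.05. fail to reject H0.

R = 8, z = 0.0000, p = 1.000000, fail to reject H0.


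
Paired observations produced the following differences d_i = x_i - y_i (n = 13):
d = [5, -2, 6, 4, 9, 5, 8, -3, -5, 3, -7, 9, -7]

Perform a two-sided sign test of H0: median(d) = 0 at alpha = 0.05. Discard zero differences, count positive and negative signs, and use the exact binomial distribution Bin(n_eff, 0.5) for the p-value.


Step 1: Discard zero differences. Original n = 13; n_eff = number of nonzero differences = 13.
Nonzero differences (with sign): +5, -2, +6, +4, +9, +5, +8, -3, -5, +3, -7, +9, -7
Step 2: Count signs: positive = 8, negative = 5.
Step 3: Under H0: P(positive) = 0.5, so the number of positives S ~ Bin(13, 0.5).
Step 4: Two-sided exact p-value = sum of Bin(13,0.5) probabilities at or below the observed probability = 0.581055.
Step 5: alpha = 0.05. fail to reject H0.

n_eff = 13, pos = 8, neg = 5, p = 0.581055, fail to reject H0.


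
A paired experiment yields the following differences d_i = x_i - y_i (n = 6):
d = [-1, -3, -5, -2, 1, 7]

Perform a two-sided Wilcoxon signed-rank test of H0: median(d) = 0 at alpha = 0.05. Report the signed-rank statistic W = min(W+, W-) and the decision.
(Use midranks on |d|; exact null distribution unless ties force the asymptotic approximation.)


Step 1: Drop any zero differences (none here) and take |d_i|.
|d| = [1, 3, 5, 2, 1, 7]
Step 2: Midrank |d_i| (ties get averaged ranks).
ranks: |1|->1.5, |3|->4, |5|->5, |2|->3, |1|->1.5, |7|->6
Step 3: Attach original signs; sum ranks with positive sign and with negative sign.
W+ = 1.5 + 6 = 7.5
W- = 1.5 + 4 + 5 + 3 = 13.5
(Check: W+ + W- = 21 should equal n(n+1)/2 = 21.)
Step 4: Test statistic W = min(W+, W-) = 7.5.
Step 5: Ties in |d|, so use the tie-corrected normal approximation.
        E[W] = n(n+1)/4 = 6*7/4 = 10.5.
        Tie groups: |d|=1 (t=2); sum(t^3 - t) = 6.
        Var[W] = n(n+1)(2n+1)/24 - sum(t^3-t)/48 = 546/24 - 6/48 = 22.625.
        z = (W - E[W]) / sqrt(Var[W]) = (7.5 - 10.5) / 4.7566 = -0.6307.
        Two-sided p = 2*Phi(z) = 0.528233.
Step 6: alpha = 0.05. fail to reject H0.

W+ = 7.5, W- = 13.5, W = min = 7.5, p = 0.528233, fail to reject H0.


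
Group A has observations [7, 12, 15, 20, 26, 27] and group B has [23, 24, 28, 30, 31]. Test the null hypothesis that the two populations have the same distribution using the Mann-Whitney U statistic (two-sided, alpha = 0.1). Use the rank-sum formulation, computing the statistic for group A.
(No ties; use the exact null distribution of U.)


Step 1: Combine and sort all 11 observations; assign midranks.
sorted (value, group): (7,X), (12,X), (15,X), (20,X), (23,Y), (24,Y), (26,X), (27,X), (28,Y), (30,Y), (31,Y)
ranks: 7->1, 12->2, 15->3, 20->4, 23->5, 24->6, 26->7, 27->8, 28->9, 30->10, 31->11
Step 2: Rank sum for X: R1 = 1 + 2 + 3 + 4 + 7 + 8 = 25.
Step 3: U_X = R1 - n1(n1+1)/2 = 25 - 6*7/2 = 25 - 21 = 4.
       U_Y = n1*n2 - U_X = 30 - 4 = 26.
Step 4: No ties, so the exact null distribution of U (based on enumerating the C(11,6) = 462 equally likely rank assignments) gives the two-sided p-value.
Step 5: p-value = 0.051948; compare to alpha = 0.1. reject H0.

U_X = 4, p = 0.051948, reject H0 at alpha = 0.1.


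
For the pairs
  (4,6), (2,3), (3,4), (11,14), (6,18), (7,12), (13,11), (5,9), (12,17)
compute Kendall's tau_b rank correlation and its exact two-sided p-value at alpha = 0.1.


Step 1: Enumerate the 36 unordered pairs (i,j) with i<j and classify each by sign(x_j-x_i) * sign(y_j-y_i).
  (1,2):dx=-2,dy=-3->C; (1,3):dx=-1,dy=-2->C; (1,4):dx=+7,dy=+8->C; (1,5):dx=+2,dy=+12->C
  (1,6):dx=+3,dy=+6->C; (1,7):dx=+9,dy=+5->C; (1,8):dx=+1,dy=+3->C; (1,9):dx=+8,dy=+11->C
  (2,3):dx=+1,dy=+1->C; (2,4):dx=+9,dy=+11->C; (2,5):dx=+4,dy=+15->C; (2,6):dx=+5,dy=+9->C
  (2,7):dx=+11,dy=+8->C; (2,8):dx=+3,dy=+6->C; (2,9):dx=+10,dy=+14->C; (3,4):dx=+8,dy=+10->C
  (3,5):dx=+3,dy=+14->C; (3,6):dx=+4,dy=+8->C; (3,7):dx=+10,dy=+7->C; (3,8):dx=+2,dy=+5->C
  (3,9):dx=+9,dy=+13->C; (4,5):dx=-5,dy=+4->D; (4,6):dx=-4,dy=-2->C; (4,7):dx=+2,dy=-3->D
  (4,8):dx=-6,dy=-5->C; (4,9):dx=+1,dy=+3->C; (5,6):dx=+1,dy=-6->D; (5,7):dx=+7,dy=-7->D
  (5,8):dx=-1,dy=-9->C; (5,9):dx=+6,dy=-1->D; (6,7):dx=+6,dy=-1->D; (6,8):dx=-2,dy=-3->C
  (6,9):dx=+5,dy=+5->C; (7,8):dx=-8,dy=-2->C; (7,9):dx=-1,dy=+6->D; (8,9):dx=+7,dy=+8->C
Step 2: C = 29, D = 7, total pairs = 36.
Step 3: tau = (C - D)/(n(n-1)/2) = (29 - 7)/36 = 0.611111.
Step 4: Exact two-sided p-value (enumerate n! = 362880 permutations of y under H0): p = 0.024741.
Step 5: alpha = 0.1. reject H0.

tau_b = 0.6111 (C=29, D=7), p = 0.024741, reject H0.


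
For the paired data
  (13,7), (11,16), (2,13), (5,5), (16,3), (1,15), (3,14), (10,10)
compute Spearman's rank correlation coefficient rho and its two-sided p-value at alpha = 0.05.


Step 1: Rank x and y separately (midranks; no ties here).
rank(x): 13->7, 11->6, 2->2, 5->4, 16->8, 1->1, 3->3, 10->5
rank(y): 7->3, 16->8, 13->5, 5->2, 3->1, 15->7, 14->6, 10->4
Step 2: d_i = R_x(i) - R_y(i); compute d_i^2.
  (7-3)^2=16, (6-8)^2=4, (2-5)^2=9, (4-2)^2=4, (8-1)^2=49, (1-7)^2=36, (3-6)^2=9, (5-4)^2=1
sum(d^2) = 128.
Step 3: rho = 1 - 6*128 / (8*(8^2 - 1)) = 1 - 768/504 = -0.523810.
Step 4: Under H0, t = rho * sqrt((n-2)/(1-rho^2)) = -1.5062 ~ t(6).
Step 5: Two-sided p-value from the t-distribution with 6 df = 0.182721.
Step 6: alpha = 0.05. fail to reject H0.

rho = -0.5238, p = 0.182721, fail to reject H0 at alpha = 0.05.


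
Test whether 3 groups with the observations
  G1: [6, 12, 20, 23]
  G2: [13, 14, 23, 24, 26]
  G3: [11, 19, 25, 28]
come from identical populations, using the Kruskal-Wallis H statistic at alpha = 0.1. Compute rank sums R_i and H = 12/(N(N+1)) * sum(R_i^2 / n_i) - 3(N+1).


Step 1: Combine all N = 13 observations and assign midranks.
sorted (value, group, rank): (6,G1,1), (11,G3,2), (12,G1,3), (13,G2,4), (14,G2,5), (19,G3,6), (20,G1,7), (23,G1,8.5), (23,G2,8.5), (24,G2,10), (25,G3,11), (26,G2,12), (28,G3,13)
Step 2: Sum ranks within each group.
R_1 = 19.5 (n_1 = 4)
R_2 = 39.5 (n_2 = 5)
R_3 = 32 (n_3 = 4)
Step 3: H = 12/(N(N+1)) * sum(R_i^2/n_i) - 3(N+1)
     = 12/(13*14) * (19.5^2/4 + 39.5^2/5 + 32^2/4) - 3*14
     = 0.065934 * 663.112 - 42
     = 1.721703.
Step 4: Ties present; correction factor C = 1 - 6/(13^3 - 13) = 0.997253. Corrected H = 1.721703 / 0.997253 = 1.726446.
Step 5: Under H0, H ~ chi^2(2); p-value = 0.421800.
Step 6: alpha = 0.1. fail to reject H0.

H = 1.7264, df = 2, p = 0.421800, fail to reject H0.


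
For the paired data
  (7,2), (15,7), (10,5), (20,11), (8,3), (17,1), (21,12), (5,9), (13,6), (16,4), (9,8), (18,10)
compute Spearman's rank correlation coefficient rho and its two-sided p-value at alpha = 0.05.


Step 1: Rank x and y separately (midranks; no ties here).
rank(x): 7->2, 15->7, 10->5, 20->11, 8->3, 17->9, 21->12, 5->1, 13->6, 16->8, 9->4, 18->10
rank(y): 2->2, 7->7, 5->5, 11->11, 3->3, 1->1, 12->12, 9->9, 6->6, 4->4, 8->8, 10->10
Step 2: d_i = R_x(i) - R_y(i); compute d_i^2.
  (2-2)^2=0, (7-7)^2=0, (5-5)^2=0, (11-11)^2=0, (3-3)^2=0, (9-1)^2=64, (12-12)^2=0, (1-9)^2=64, (6-6)^2=0, (8-4)^2=16, (4-8)^2=16, (10-10)^2=0
sum(d^2) = 160.
Step 3: rho = 1 - 6*160 / (12*(12^2 - 1)) = 1 - 960/1716 = 0.440559.
Step 4: Under H0, t = rho * sqrt((n-2)/(1-rho^2)) = 1.5519 ~ t(10).
Step 5: Two-sided p-value from the t-distribution with 10 df = 0.151735.
Step 6: alpha = 0.05. fail to reject H0.

rho = 0.4406, p = 0.151735, fail to reject H0 at alpha = 0.05.


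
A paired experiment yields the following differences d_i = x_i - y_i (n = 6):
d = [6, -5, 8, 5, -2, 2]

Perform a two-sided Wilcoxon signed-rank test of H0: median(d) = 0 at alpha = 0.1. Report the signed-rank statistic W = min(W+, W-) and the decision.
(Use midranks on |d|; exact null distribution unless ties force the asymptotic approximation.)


Step 1: Drop any zero differences (none here) and take |d_i|.
|d| = [6, 5, 8, 5, 2, 2]
Step 2: Midrank |d_i| (ties get averaged ranks).
ranks: |6|->5, |5|->3.5, |8|->6, |5|->3.5, |2|->1.5, |2|->1.5
Step 3: Attach original signs; sum ranks with positive sign and with negative sign.
W+ = 5 + 6 + 3.5 + 1.5 = 16
W- = 3.5 + 1.5 = 5
(Check: W+ + W- = 21 should equal n(n+1)/2 = 21.)
Step 4: Test statistic W = min(W+, W-) = 5.
Step 5: Ties in |d|, so use the tie-corrected normal approximation.
        E[W] = n(n+1)/4 = 6*7/4 = 10.5.
        Tie groups: |d|=2 (t=2), |d|=5 (t=2); sum(t^3 - t) = 12.
        Var[W] = n(n+1)(2n+1)/24 - sum(t^3-t)/48 = 546/24 - 12/48 = 22.5.
        z = (W - E[W]) / sqrt(Var[W]) = (5 - 10.5) / 4.7434 = -1.1595.
        Two-sided p = 2*Phi(z) = 0.246252.
Step 6: alpha = 0.1. fail to reject H0.

W+ = 16, W- = 5, W = min = 5, p = 0.246252, fail to reject H0.


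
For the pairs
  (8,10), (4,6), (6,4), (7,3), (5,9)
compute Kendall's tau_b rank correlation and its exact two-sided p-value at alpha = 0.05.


Step 1: Enumerate the 10 unordered pairs (i,j) with i<j and classify each by sign(x_j-x_i) * sign(y_j-y_i).
  (1,2):dx=-4,dy=-4->C; (1,3):dx=-2,dy=-6->C; (1,4):dx=-1,dy=-7->C; (1,5):dx=-3,dy=-1->C
  (2,3):dx=+2,dy=-2->D; (2,4):dx=+3,dy=-3->D; (2,5):dx=+1,dy=+3->C; (3,4):dx=+1,dy=-1->D
  (3,5):dx=-1,dy=+5->D; (4,5):dx=-2,dy=+6->D
Step 2: C = 5, D = 5, total pairs = 10.
Step 3: tau = (C - D)/(n(n-1)/2) = (5 - 5)/10 = 0.000000.
Step 4: Exact two-sided p-value (enumerate n! = 120 permutations of y under H0): p = 1.000000.
Step 5: alpha = 0.05. fail to reject H0.

tau_b = 0.0000 (C=5, D=5), p = 1.000000, fail to reject H0.


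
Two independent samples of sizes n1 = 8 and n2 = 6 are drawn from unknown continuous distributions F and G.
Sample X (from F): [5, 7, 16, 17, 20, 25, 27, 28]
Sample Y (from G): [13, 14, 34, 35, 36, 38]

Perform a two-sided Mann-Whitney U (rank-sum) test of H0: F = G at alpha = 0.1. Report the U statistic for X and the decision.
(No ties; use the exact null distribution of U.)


Step 1: Combine and sort all 14 observations; assign midranks.
sorted (value, group): (5,X), (7,X), (13,Y), (14,Y), (16,X), (17,X), (20,X), (25,X), (27,X), (28,X), (34,Y), (35,Y), (36,Y), (38,Y)
ranks: 5->1, 7->2, 13->3, 14->4, 16->5, 17->6, 20->7, 25->8, 27->9, 28->10, 34->11, 35->12, 36->13, 38->14
Step 2: Rank sum for X: R1 = 1 + 2 + 5 + 6 + 7 + 8 + 9 + 10 = 48.
Step 3: U_X = R1 - n1(n1+1)/2 = 48 - 8*9/2 = 48 - 36 = 12.
       U_Y = n1*n2 - U_X = 48 - 12 = 36.
Step 4: No ties, so the exact null distribution of U (based on enumerating the C(14,8) = 3003 equally likely rank assignments) gives the two-sided p-value.
Step 5: p-value = 0.141858; compare to alpha = 0.1. fail to reject H0.

U_X = 12, p = 0.141858, fail to reject H0 at alpha = 0.1.


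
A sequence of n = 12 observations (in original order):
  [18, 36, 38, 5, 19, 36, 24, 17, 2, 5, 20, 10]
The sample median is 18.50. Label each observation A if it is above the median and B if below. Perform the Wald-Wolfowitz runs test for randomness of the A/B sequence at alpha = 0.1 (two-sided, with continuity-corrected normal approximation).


Step 1: Compute median = 18.50; label A = above, B = below.
Labels in order: BAABAAABBBAB  (n_A = 6, n_B = 6)
Step 2: Count runs R = 7.
Step 3: Under H0 (random ordering), E[R] = 2*n_A*n_B/(n_A+n_B) + 1 = 2*6*6/12 + 1 = 7.0000.
        Var[R] = 2*n_A*n_B*(2*n_A*n_B - n_A - n_B) / ((n_A+n_B)^2 * (n_A+n_B-1)) = 4320/1584 = 2.7273.
        SD[R] = 1.6514.
Step 4: R = E[R], so z = 0 with no continuity correction.
Step 5: Two-sided p-value via normal approximation = 2*(1 - Phi(|z|)) = 1.000000.
Step 6: alpha = 0.1. fail to reject H0.

R = 7, z = 0.0000, p = 1.000000, fail to reject H0.


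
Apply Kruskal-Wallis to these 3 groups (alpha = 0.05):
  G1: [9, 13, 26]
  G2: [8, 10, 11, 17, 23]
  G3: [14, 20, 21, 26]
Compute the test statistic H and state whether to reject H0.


Step 1: Combine all N = 12 observations and assign midranks.
sorted (value, group, rank): (8,G2,1), (9,G1,2), (10,G2,3), (11,G2,4), (13,G1,5), (14,G3,6), (17,G2,7), (20,G3,8), (21,G3,9), (23,G2,10), (26,G1,11.5), (26,G3,11.5)
Step 2: Sum ranks within each group.
R_1 = 18.5 (n_1 = 3)
R_2 = 25 (n_2 = 5)
R_3 = 34.5 (n_3 = 4)
Step 3: H = 12/(N(N+1)) * sum(R_i^2/n_i) - 3(N+1)
     = 12/(12*13) * (18.5^2/3 + 25^2/5 + 34.5^2/4) - 3*13
     = 0.076923 * 536.646 - 39
     = 2.280449.
Step 4: Ties present; correction factor C = 1 - 6/(12^3 - 12) = 0.996503. Corrected H = 2.280449 / 0.996503 = 2.288450.
Step 5: Under H0, H ~ chi^2(2); p-value = 0.318471.
Step 6: alpha = 0.05. fail to reject H0.

H = 2.2885, df = 2, p = 0.318471, fail to reject H0.


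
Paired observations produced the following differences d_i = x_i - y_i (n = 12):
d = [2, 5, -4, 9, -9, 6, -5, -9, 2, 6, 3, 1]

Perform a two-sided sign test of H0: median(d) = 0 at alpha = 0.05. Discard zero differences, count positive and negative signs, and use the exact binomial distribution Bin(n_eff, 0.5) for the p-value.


Step 1: Discard zero differences. Original n = 12; n_eff = number of nonzero differences = 12.
Nonzero differences (with sign): +2, +5, -4, +9, -9, +6, -5, -9, +2, +6, +3, +1
Step 2: Count signs: positive = 8, negative = 4.
Step 3: Under H0: P(positive) = 0.5, so the number of positives S ~ Bin(12, 0.5).
Step 4: Two-sided exact p-value = sum of Bin(12,0.5) probabilities at or below the observed probability = 0.387695.
Step 5: alpha = 0.05. fail to reject H0.

n_eff = 12, pos = 8, neg = 4, p = 0.387695, fail to reject H0.


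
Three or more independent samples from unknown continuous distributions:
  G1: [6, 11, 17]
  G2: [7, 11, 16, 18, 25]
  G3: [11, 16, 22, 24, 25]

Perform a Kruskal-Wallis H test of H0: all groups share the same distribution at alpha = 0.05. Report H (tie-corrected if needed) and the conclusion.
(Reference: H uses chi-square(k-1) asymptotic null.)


Step 1: Combine all N = 13 observations and assign midranks.
sorted (value, group, rank): (6,G1,1), (7,G2,2), (11,G1,4), (11,G2,4), (11,G3,4), (16,G2,6.5), (16,G3,6.5), (17,G1,8), (18,G2,9), (22,G3,10), (24,G3,11), (25,G2,12.5), (25,G3,12.5)
Step 2: Sum ranks within each group.
R_1 = 13 (n_1 = 3)
R_2 = 34 (n_2 = 5)
R_3 = 44 (n_3 = 5)
Step 3: H = 12/(N(N+1)) * sum(R_i^2/n_i) - 3(N+1)
     = 12/(13*14) * (13^2/3 + 34^2/5 + 44^2/5) - 3*14
     = 0.065934 * 674.733 - 42
     = 2.487912.
Step 4: Ties present; correction factor C = 1 - 36/(13^3 - 13) = 0.983516. Corrected H = 2.487912 / 0.983516 = 2.529609.
Step 5: Under H0, H ~ chi^2(2); p-value = 0.282294.
Step 6: alpha = 0.05. fail to reject H0.

H = 2.5296, df = 2, p = 0.282294, fail to reject H0.


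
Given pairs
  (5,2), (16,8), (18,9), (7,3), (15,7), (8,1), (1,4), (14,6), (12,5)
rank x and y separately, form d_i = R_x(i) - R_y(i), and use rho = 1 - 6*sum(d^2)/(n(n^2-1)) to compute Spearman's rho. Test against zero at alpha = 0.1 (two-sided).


Step 1: Rank x and y separately (midranks; no ties here).
rank(x): 5->2, 16->8, 18->9, 7->3, 15->7, 8->4, 1->1, 14->6, 12->5
rank(y): 2->2, 8->8, 9->9, 3->3, 7->7, 1->1, 4->4, 6->6, 5->5
Step 2: d_i = R_x(i) - R_y(i); compute d_i^2.
  (2-2)^2=0, (8-8)^2=0, (9-9)^2=0, (3-3)^2=0, (7-7)^2=0, (4-1)^2=9, (1-4)^2=9, (6-6)^2=0, (5-5)^2=0
sum(d^2) = 18.
Step 3: rho = 1 - 6*18 / (9*(9^2 - 1)) = 1 - 108/720 = 0.850000.
Step 4: Under H0, t = rho * sqrt((n-2)/(1-rho^2)) = 4.2691 ~ t(7).
Step 5: Two-sided p-value from the t-distribution with 7 df = 0.003705.
Step 6: alpha = 0.1. reject H0.

rho = 0.8500, p = 0.003705, reject H0 at alpha = 0.1.


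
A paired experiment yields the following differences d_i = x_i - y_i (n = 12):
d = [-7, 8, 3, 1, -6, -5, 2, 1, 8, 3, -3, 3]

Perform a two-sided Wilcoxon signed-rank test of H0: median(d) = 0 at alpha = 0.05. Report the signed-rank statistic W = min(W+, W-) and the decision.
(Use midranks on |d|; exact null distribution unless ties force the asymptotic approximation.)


Step 1: Drop any zero differences (none here) and take |d_i|.
|d| = [7, 8, 3, 1, 6, 5, 2, 1, 8, 3, 3, 3]
Step 2: Midrank |d_i| (ties get averaged ranks).
ranks: |7|->10, |8|->11.5, |3|->5.5, |1|->1.5, |6|->9, |5|->8, |2|->3, |1|->1.5, |8|->11.5, |3|->5.5, |3|->5.5, |3|->5.5
Step 3: Attach original signs; sum ranks with positive sign and with negative sign.
W+ = 11.5 + 5.5 + 1.5 + 3 + 1.5 + 11.5 + 5.5 + 5.5 = 45.5
W- = 10 + 9 + 8 + 5.5 = 32.5
(Check: W+ + W- = 78 should equal n(n+1)/2 = 78.)
Step 4: Test statistic W = min(W+, W-) = 32.5.
Step 5: Ties in |d|, so use the tie-corrected normal approximation.
        E[W] = n(n+1)/4 = 12*13/4 = 39.
        Tie groups: |d|=1 (t=2), |d|=3 (t=4), |d|=8 (t=2); sum(t^3 - t) = 72.
        Var[W] = n(n+1)(2n+1)/24 - sum(t^3-t)/48 = 3900/24 - 72/48 = 161.
        z = (W - E[W]) / sqrt(Var[W]) = (32.5 - 39) / 12.6886 = -0.5123.
        Two-sided p = 2*Phi(z) = 0.608461.
Step 6: alpha = 0.05. fail to reject H0.

W+ = 45.5, W- = 32.5, W = min = 32.5, p = 0.608461, fail to reject H0.


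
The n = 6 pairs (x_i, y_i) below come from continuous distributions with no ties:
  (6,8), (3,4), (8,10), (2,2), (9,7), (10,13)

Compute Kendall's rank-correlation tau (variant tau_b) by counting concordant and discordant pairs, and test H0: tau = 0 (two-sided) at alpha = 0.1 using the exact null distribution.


Step 1: Enumerate the 15 unordered pairs (i,j) with i<j and classify each by sign(x_j-x_i) * sign(y_j-y_i).
  (1,2):dx=-3,dy=-4->C; (1,3):dx=+2,dy=+2->C; (1,4):dx=-4,dy=-6->C; (1,5):dx=+3,dy=-1->D
  (1,6):dx=+4,dy=+5->C; (2,3):dx=+5,dy=+6->C; (2,4):dx=-1,dy=-2->C; (2,5):dx=+6,dy=+3->C
  (2,6):dx=+7,dy=+9->C; (3,4):dx=-6,dy=-8->C; (3,5):dx=+1,dy=-3->D; (3,6):dx=+2,dy=+3->C
  (4,5):dx=+7,dy=+5->C; (4,6):dx=+8,dy=+11->C; (5,6):dx=+1,dy=+6->C
Step 2: C = 13, D = 2, total pairs = 15.
Step 3: tau = (C - D)/(n(n-1)/2) = (13 - 2)/15 = 0.733333.
Step 4: Exact two-sided p-value (enumerate n! = 720 permutations of y under H0): p = 0.055556.
Step 5: alpha = 0.1. reject H0.

tau_b = 0.7333 (C=13, D=2), p = 0.055556, reject H0.


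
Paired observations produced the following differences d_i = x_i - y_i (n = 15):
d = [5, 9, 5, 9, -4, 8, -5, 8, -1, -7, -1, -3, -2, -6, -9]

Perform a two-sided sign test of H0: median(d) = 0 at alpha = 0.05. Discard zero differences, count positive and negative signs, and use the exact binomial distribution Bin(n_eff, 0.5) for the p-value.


Step 1: Discard zero differences. Original n = 15; n_eff = number of nonzero differences = 15.
Nonzero differences (with sign): +5, +9, +5, +9, -4, +8, -5, +8, -1, -7, -1, -3, -2, -6, -9
Step 2: Count signs: positive = 6, negative = 9.
Step 3: Under H0: P(positive) = 0.5, so the number of positives S ~ Bin(15, 0.5).
Step 4: Two-sided exact p-value = sum of Bin(15,0.5) probabilities at or below the observed probability = 0.607239.
Step 5: alpha = 0.05. fail to reject H0.

n_eff = 15, pos = 6, neg = 9, p = 0.607239, fail to reject H0.
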